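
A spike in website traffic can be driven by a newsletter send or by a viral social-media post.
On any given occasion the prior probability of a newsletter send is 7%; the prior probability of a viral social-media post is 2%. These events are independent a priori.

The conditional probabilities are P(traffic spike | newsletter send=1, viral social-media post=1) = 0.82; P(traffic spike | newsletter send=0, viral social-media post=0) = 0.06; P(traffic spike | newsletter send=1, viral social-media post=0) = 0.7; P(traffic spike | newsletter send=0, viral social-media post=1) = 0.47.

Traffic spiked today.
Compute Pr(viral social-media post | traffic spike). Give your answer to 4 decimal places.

P(traffic spike) = 0.06·0.93·0.98 + 0.47·0.93·0.02 + 0.7·0.07·0.98 + 0.82·0.07·0.02 = 0.054684 + 0.008742 + 0.048020 + 0.001148 = 0.112594
Restricting to configurations with viral social-media post present: 0.008742 + 0.001148 = 0.009890.
So P(viral social-media post | traffic spike) = 0.009890/0.112594 ≈ 0.0878.

Pr(viral social-media post | traffic spike) ≈ 0.0878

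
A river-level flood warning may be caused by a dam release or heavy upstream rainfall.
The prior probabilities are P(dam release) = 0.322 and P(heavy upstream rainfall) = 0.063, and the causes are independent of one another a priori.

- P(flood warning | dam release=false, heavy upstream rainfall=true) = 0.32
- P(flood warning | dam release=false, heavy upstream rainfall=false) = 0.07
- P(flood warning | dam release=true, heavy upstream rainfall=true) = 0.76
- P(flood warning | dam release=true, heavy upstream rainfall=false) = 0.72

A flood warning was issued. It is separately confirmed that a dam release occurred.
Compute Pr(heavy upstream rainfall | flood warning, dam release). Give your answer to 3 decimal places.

Pr(heavy upstream rainfall | flood warning, dam release) ≈ 0.066

Numerator (weight on configurations with heavy upstream rainfall): 0.76×0.063 = 0.047880
Normalizer over all consistent configurations: 0.72×0.937 + 0.76×0.063 = 0.722520
Posterior = 0.047880 / 0.722520 ≈ 0.066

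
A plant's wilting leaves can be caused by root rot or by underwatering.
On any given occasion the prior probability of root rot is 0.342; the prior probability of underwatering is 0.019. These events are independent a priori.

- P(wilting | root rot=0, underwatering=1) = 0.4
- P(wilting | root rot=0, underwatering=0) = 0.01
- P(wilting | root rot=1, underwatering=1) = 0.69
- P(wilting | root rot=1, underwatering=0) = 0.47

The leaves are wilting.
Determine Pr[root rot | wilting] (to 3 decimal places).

Weight on root rot=true, given the evidence: 0.157686 + 0.004484 = 0.162170
Denominator P(wilting): 0.01*0.658*0.981 + 0.4*0.658*0.019 + 0.47*0.342*0.981 + 0.69*0.342*0.019 = 0.173626
P(root rot | wilting) = 0.162170/0.173626 ≈ 0.934

Pr[root rot | wilting] ≈ 0.934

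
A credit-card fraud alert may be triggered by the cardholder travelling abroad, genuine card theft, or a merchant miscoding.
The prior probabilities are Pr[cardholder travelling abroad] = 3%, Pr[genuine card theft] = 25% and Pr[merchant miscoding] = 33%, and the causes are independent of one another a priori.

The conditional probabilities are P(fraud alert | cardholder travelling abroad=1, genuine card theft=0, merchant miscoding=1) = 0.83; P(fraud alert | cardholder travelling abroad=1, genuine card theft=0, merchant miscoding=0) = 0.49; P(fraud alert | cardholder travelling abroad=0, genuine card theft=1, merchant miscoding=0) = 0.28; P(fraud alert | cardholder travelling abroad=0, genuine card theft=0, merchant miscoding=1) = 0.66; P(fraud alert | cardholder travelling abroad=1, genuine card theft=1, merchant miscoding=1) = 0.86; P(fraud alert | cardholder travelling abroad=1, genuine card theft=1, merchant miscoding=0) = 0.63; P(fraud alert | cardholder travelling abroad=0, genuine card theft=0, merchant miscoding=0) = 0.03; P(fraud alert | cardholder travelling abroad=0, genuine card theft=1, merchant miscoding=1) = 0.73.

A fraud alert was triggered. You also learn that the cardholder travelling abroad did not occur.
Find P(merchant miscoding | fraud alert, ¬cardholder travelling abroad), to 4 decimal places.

Numerator (weight on configurations with merchant miscoding): 0.163350 + 0.060225 = 0.223575
Denominator P(fraud alert | ¬cardholder travelling abroad): 0.03·0.75·0.67 + 0.66·0.75·0.33 + 0.28·0.25·0.67 + 0.73·0.25·0.33 = 0.285550
Posterior = 0.223575 / 0.285550 ≈ 0.7830

P(merchant miscoding | fraud alert, ¬cardholder travelling abroad) ≈ 0.7830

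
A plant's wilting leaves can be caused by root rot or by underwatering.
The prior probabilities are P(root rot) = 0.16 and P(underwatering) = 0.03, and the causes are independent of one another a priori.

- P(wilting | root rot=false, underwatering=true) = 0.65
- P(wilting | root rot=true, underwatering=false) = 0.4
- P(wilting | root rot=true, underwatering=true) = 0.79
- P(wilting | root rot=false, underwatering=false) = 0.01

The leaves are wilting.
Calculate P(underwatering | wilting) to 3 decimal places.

For the numerator, keep only underwatering=true terms: 0.016380 + 0.003792 = 0.020172
The normalizing constant is 0.01×0.84×0.97 + 0.65×0.84×0.03 + 0.4×0.16×0.97 + 0.79×0.16×0.03 = 0.090400
P(underwatering | wilting) = 0.020172/0.090400 ≈ 0.223

P(underwatering | wilting) ≈ 0.223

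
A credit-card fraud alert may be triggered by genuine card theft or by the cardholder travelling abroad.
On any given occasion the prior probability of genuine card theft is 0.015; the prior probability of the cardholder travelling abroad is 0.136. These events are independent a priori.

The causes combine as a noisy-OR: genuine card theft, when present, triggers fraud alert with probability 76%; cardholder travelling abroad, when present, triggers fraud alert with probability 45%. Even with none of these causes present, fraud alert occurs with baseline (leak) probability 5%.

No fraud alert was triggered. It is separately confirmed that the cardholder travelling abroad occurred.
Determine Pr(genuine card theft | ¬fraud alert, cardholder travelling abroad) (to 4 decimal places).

Pr(genuine card theft | ¬fraud alert, cardholder travelling abroad) ≈ 0.0036

Under noisy-OR, P(fraud alert | causes) = 1 − (1−0.05)·∏(1−qᵢ) over the active causes.
For the numerator, keep only genuine card theft=true terms: 0.1254×0.015 = 0.001881
Denominator P(¬fraud alert | cardholder travelling abroad): 0.5225×0.985 + 0.1254×0.015 = 0.516543
P(genuine card theft | ¬fraud alert, cardholder travelling abroad) = 0.001881/0.516543 ≈ 0.0036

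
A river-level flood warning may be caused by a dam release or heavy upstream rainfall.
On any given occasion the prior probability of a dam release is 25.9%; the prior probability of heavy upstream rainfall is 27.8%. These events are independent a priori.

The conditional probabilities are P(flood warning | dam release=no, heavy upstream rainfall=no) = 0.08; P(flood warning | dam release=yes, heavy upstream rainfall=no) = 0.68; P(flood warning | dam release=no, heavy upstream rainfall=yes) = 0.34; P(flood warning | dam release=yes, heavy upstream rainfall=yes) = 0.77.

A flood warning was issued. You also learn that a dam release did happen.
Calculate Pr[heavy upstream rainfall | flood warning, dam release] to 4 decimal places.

Pr[heavy upstream rainfall | flood warning, dam release] ≈ 0.3036

Sum P(flood warning|·) weighted by the priors over both values of heavy upstream rainfall:
  P(flood warning | dam release) = 0.68*0.722 + 0.77*0.278
        = 0.490960 + 0.214060 = 0.705020
Keeping only the heavy upstream rainfall-present terms gives 0.214060, so
  P(heavy upstream rainfall | flood warning, dam release) = 0.214060 / 0.705020 ≈ 0.3036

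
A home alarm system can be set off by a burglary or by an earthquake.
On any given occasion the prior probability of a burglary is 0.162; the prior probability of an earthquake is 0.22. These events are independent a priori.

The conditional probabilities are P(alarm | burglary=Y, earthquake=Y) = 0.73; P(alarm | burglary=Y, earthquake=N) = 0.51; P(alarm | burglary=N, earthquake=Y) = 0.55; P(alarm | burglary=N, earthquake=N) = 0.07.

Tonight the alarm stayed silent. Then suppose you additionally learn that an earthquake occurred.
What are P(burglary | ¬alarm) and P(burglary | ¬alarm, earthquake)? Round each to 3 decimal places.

Numerator (weight on configurations with burglary): 0.061916 + 0.009623 = 0.071539
The normalizing constant is 0.93·0.838·0.78 + 0.45·0.838·0.22 + 0.49·0.162·0.78 + 0.27·0.162·0.22 = 0.762386
P(burglary | ¬alarm) = 0.071539/0.762386 ≈ 0.094

Now condition on the additional information:
Numerator (weight on configurations with burglary): 0.27×0.162 = 0.043740
Denominator P(¬alarm | earthquake): 0.45×0.838 + 0.27×0.162 = 0.420840
Posterior = 0.043740 / 0.420840 ≈ 0.104

P(burglary | ¬alarm) ≈ 0.094; P(burglary | ¬alarm, earthquake) ≈ 0.104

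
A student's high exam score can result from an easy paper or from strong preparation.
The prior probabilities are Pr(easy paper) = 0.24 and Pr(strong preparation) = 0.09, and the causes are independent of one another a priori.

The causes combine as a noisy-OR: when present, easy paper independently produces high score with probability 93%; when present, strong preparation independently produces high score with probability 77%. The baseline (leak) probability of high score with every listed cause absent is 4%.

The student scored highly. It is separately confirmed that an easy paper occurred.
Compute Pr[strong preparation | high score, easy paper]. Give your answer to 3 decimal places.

Under noisy-OR, P(high score | causes) = 1 − (1−0.04)·∏(1−qᵢ) over the active causes.
Sum P(high score|·) weighted by the priors over both values of strong preparation:
  P(high score | easy paper) = 0.9328×0.91 + 0.984544×0.09
        = 0.848848 + 0.088609 = 0.937457
Keeping only the strong preparation-present terms gives 0.088609, so
  P(strong preparation | high score, easy paper) = 0.088609 / 0.937457 ≈ 0.095

Pr[strong preparation | high score, easy paper] ≈ 0.095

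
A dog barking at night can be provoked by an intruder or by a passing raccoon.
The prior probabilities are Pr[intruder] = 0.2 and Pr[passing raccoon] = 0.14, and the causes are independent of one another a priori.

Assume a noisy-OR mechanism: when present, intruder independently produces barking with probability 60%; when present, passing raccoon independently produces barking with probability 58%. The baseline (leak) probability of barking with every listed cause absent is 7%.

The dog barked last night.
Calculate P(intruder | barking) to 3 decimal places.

P(intruder | barking) ≈ 0.531

Under noisy-OR, P(barking | causes) = 1 − (1−0.07)·∏(1−qᵢ) over the active causes.
By total probability over the 4 (intruder, passing raccoon) configurations:
  P(barking) = 0.07·0.8·0.86 + 0.6094·0.8·0.14 + 0.628·0.2·0.86 + 0.84376·0.2·0.14
        = 0.048160 + 0.068253 + 0.108016 + 0.023625 = 0.248054
Keeping only the intruder-present terms gives 0.131641, so
  P(intruder | barking) = 0.131641 / 0.248054 ≈ 0.531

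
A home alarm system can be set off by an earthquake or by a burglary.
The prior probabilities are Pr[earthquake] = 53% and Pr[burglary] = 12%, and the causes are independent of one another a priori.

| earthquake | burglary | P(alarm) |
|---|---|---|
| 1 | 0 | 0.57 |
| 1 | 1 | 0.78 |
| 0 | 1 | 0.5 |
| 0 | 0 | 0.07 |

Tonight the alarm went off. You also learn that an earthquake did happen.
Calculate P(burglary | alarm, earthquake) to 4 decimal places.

Numerator (weight on configurations with burglary): 0.78·0.12 = 0.093600
The normalizing constant is 0.57·0.88 + 0.78·0.12 = 0.595200
Posterior = 0.093600 / 0.595200 ≈ 0.1573

P(burglary | alarm, earthquake) ≈ 0.1573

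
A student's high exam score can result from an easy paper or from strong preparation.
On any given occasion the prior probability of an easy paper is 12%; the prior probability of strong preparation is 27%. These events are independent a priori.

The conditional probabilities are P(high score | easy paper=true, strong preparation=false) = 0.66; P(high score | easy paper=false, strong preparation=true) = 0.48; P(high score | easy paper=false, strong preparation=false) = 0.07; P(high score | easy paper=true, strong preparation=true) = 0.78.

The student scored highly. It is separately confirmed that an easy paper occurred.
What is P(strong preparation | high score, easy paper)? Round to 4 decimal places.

P(high score | easy paper) = 0.66×0.73 + 0.78×0.27 = 0.481800 + 0.210600 = 0.692400
Restricting to configurations with strong preparation present: 0.78×0.27 = 0.210600.
Hence the posterior is 0.210600/0.692400 ≈ 0.3042.

P(strong preparation | high score, easy paper) ≈ 0.3042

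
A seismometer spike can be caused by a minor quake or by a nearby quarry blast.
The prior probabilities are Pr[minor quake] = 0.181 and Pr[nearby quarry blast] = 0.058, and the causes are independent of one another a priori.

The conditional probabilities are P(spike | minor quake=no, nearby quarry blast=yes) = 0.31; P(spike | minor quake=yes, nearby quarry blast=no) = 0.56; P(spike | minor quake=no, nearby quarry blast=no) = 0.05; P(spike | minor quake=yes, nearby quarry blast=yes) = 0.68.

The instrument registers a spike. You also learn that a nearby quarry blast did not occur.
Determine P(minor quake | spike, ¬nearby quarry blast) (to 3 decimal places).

P(minor quake | spike, ¬nearby quarry blast) ≈ 0.712

Sum P(spike|·) weighted by the priors over both values of minor quake:
  P(spike | ¬nearby quarry blast) = 0.05×0.819 + 0.56×0.181
        = 0.040950 + 0.101360 = 0.142310
Configurations with minor quake contribute 0.101360, so
  P(minor quake | spike, ¬nearby quarry blast) = 0.101360 / 0.142310 ≈ 0.712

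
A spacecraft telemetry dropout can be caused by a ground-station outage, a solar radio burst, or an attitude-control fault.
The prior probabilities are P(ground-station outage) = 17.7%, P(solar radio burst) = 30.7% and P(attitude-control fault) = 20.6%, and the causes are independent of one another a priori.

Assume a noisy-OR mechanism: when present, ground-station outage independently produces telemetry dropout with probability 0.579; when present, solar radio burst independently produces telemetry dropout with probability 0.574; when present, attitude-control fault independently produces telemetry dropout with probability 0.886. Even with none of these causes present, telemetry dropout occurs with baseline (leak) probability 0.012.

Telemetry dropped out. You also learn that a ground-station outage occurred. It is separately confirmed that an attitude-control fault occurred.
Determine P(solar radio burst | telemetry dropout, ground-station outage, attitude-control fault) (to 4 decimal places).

Under noisy-OR, P(telemetry dropout | causes) = 1 − (1−0.012)·∏(1−qᵢ) over the active causes.
Enumerate both values of solar radio burst and weight by the priors:
  P(telemetry dropout | ground-station outage, attitude-control fault) = 0.952582×0.693 + 0.9798×0.307
        = 0.660139 + 0.300799 = 0.960938
The terms with solar radio burst present sum to 0.300799, so
  P(solar radio burst | telemetry dropout, ground-station outage, attitude-control fault) = 0.300799 / 0.960938 ≈ 0.3130

P(solar radio burst | telemetry dropout, ground-station outage, attitude-control fault) ≈ 0.3130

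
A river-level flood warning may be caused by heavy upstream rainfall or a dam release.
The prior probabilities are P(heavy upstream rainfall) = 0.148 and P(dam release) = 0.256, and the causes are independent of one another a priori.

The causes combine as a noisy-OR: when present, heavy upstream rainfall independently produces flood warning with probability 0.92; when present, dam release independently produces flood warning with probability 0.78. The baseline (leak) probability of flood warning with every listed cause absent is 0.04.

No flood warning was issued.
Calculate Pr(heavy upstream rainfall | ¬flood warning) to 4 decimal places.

Pr(heavy upstream rainfall | ¬flood warning) ≈ 0.0137

Under noisy-OR, P(flood warning | causes) = 1 − (1−0.04)·∏(1−qᵢ) over the active causes.
P(¬flood warning) = 0.96×0.852×0.744 + 0.2112×0.852×0.256 + 0.0768×0.148×0.744 + 0.016896×0.148×0.256 = 0.608532 + 0.046065 + 0.008457 + 0.000640 = 0.663694
Of this, 0.009097 comes from 0.008457 + 0.000640 (the heavy upstream rainfall=true cases).
Hence the posterior is 0.009097/0.663694 ≈ 0.0137.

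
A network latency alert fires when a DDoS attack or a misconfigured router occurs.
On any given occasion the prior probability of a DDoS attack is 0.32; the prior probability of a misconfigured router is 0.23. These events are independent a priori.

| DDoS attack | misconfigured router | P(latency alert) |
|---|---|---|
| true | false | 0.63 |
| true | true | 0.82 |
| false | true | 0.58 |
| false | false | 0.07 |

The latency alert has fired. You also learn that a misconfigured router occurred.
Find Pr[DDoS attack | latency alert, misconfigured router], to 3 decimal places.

Pr[DDoS attack | latency alert, misconfigured router] ≈ 0.400

For the numerator, keep only DDoS attack=true terms: 0.82·0.32 = 0.262400
Denominator P(latency alert | misconfigured router): 0.58·0.68 + 0.82·0.32 = 0.656800
P(DDoS attack | latency alert, misconfigured router) = 0.262400/0.656800 ≈ 0.400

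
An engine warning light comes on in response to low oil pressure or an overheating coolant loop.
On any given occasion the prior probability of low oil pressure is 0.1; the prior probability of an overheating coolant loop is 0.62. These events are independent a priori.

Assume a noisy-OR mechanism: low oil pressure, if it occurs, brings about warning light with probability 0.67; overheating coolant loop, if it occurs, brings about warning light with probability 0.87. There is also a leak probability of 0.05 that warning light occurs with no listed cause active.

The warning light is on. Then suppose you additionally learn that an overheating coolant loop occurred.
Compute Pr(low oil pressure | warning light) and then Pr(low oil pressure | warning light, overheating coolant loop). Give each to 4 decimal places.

Under noisy-OR, P(warning light | causes) = 1 − (1−0.05)·∏(1−qᵢ) over the active causes.
Numerator (weight on configurations with low oil pressure): 0.026087 + 0.059473 = 0.085560
Normalizer over all consistent configurations: 0.05·0.9·0.38 + 0.8765·0.9·0.62 + 0.6865·0.1·0.38 + 0.959245·0.1·0.62 = 0.591747
P(low oil pressure | warning light) = 0.085560/0.591747 ≈ 0.1446

Now condition on the additional information:
P(warning light | overheating coolant loop) = 0.8765×0.9 + 0.959245×0.1 = 0.788850 + 0.095925 = 0.884775
Restricting to configurations with low oil pressure present: 0.959245×0.1 = 0.095925.
Hence the posterior is 0.095925/0.884775 ≈ 0.1084.

Pr(low oil pressure | warning light) ≈ 0.1446; Pr(low oil pressure | warning light, overheating coolant loop) ≈ 0.1084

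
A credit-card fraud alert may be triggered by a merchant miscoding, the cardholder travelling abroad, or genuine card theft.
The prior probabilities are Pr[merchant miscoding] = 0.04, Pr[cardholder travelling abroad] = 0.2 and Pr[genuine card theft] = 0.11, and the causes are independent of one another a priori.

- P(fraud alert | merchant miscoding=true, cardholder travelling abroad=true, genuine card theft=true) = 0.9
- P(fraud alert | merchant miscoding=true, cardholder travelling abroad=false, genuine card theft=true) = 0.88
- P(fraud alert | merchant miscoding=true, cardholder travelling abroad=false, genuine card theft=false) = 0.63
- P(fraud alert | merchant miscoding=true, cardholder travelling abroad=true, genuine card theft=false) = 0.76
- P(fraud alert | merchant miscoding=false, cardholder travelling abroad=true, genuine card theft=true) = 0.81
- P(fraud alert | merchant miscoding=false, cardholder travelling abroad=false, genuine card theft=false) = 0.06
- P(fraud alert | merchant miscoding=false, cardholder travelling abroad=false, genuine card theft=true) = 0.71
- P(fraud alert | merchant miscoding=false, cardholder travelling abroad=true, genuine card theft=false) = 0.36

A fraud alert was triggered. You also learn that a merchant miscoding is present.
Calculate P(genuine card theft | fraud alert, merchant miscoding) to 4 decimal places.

P(genuine card theft | fraud alert, merchant miscoding) ≈ 0.1428

Weight on genuine card theft=true, given the evidence: 0.077440 + 0.019800 = 0.097240
Normalizer over all consistent configurations: 0.63·0.8·0.89 + 0.88·0.8·0.11 + 0.76·0.2·0.89 + 0.9·0.2·0.11 = 0.681080
Posterior = 0.097240 / 0.681080 ≈ 0.1428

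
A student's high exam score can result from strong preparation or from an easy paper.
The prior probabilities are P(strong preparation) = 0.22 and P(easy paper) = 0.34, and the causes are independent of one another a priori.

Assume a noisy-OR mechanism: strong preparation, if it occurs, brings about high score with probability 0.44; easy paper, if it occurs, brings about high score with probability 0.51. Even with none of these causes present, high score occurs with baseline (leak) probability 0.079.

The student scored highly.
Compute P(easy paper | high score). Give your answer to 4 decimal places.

Under noisy-OR, P(high score | causes) = 1 − (1−0.079)·∏(1−qᵢ) over the active causes.
Numerator (weight on configurations with easy paper): 0.145518 + 0.055896 = 0.201414
The normalizing constant is 0.079*0.78*0.66 + 0.54871*0.78*0.34 + 0.48424*0.22*0.66 + 0.747278*0.22*0.34 = 0.312395
Posterior = 0.201414 / 0.312395 ≈ 0.6447

P(easy paper | high score) ≈ 0.6447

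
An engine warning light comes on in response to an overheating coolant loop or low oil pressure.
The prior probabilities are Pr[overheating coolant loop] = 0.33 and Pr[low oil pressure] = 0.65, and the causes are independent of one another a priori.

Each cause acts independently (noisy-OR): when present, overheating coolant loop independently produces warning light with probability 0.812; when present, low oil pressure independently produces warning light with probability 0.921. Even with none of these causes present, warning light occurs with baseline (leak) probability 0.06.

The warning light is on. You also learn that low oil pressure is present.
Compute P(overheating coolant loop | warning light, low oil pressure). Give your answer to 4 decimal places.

Under noisy-OR, P(warning light | causes) = 1 − (1−0.06)·∏(1−qᵢ) over the active causes.
Enumerate both values of overheating coolant loop and weight by the priors:
  P(warning light | low oil pressure) = 0.92574×0.67 + 0.986039×0.33
        = 0.620246 + 0.325393 = 0.945639
Keeping only the overheating coolant loop-present terms gives 0.325393, so
  P(overheating coolant loop | warning light, low oil pressure) = 0.325393 / 0.945639 ≈ 0.3441

P(overheating coolant loop | warning light, low oil pressure) ≈ 0.3441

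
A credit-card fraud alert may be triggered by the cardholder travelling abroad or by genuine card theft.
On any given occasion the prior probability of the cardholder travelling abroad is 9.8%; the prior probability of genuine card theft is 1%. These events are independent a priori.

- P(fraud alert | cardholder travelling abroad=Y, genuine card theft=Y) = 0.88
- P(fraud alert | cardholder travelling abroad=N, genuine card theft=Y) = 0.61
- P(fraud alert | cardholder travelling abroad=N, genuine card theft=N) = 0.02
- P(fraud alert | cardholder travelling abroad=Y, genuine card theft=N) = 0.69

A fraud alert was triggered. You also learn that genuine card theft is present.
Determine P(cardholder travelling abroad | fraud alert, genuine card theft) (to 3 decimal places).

P(cardholder travelling abroad | fraud alert, genuine card theft) ≈ 0.135

By total probability over both values of cardholder travelling abroad:
  P(fraud alert | genuine card theft) = 0.61·0.902 + 0.88·0.098
        = 0.550220 + 0.086240 = 0.636460
Configurations with cardholder travelling abroad contribute 0.086240, so
  P(cardholder travelling abroad | fraud alert, genuine card theft) = 0.086240 / 0.636460 ≈ 0.135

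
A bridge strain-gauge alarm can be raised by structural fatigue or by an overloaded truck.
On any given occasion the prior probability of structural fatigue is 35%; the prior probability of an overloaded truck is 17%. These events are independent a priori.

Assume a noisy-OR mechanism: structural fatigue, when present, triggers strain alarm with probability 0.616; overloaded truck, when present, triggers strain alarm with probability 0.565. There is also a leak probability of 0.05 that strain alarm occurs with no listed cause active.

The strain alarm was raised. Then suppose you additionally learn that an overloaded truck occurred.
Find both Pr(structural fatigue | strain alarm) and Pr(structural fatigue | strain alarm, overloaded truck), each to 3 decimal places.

Pr(structural fatigue | strain alarm) ≈ 0.719; Pr(structural fatigue | strain alarm, overloaded truck) ≈ 0.436

Under noisy-OR, P(strain alarm | causes) = 1 − (1−0.05)·∏(1−qᵢ) over the active causes.
Weight on structural fatigue=true, given the evidence: 0.184526 + 0.050058 = 0.234584
The normalizing constant is 0.05×0.65×0.83 + 0.58675×0.65×0.17 + 0.6352×0.35×0.83 + 0.841312×0.35×0.17 = 0.326395
Posterior = 0.234584 / 0.326395 ≈ 0.719

With the extra evidence:
By total probability over both values of structural fatigue:
  P(strain alarm | overloaded truck) = 0.58675·0.65 + 0.841312·0.35
        = 0.381387 + 0.294459 = 0.675846
Configurations with structural fatigue contribute 0.294459, so
  P(structural fatigue | strain alarm, overloaded truck) = 0.294459 / 0.675846 ≈ 0.436
This is intercausal reasoning (explaining away): once overloaded truck accounts for the strain alarm, structural fatigue becomes less likely.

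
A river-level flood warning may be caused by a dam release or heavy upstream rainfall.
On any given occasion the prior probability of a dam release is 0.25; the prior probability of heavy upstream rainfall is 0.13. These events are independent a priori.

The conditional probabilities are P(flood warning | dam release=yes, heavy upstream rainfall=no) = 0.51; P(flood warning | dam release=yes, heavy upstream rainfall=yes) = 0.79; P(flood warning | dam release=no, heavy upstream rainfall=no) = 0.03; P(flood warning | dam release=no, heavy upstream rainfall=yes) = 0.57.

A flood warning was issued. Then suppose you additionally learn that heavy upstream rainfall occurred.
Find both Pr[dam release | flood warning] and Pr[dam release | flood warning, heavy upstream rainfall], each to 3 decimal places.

Numerator (weight on configurations with dam release): 0.110925 + 0.025675 = 0.136600
Denominator P(flood warning): 0.03*0.75*0.87 + 0.57*0.75*0.13 + 0.51*0.25*0.87 + 0.79*0.25*0.13 = 0.211750
P(dam release | flood warning) = 0.136600/0.211750 ≈ 0.645

Now condition on the additional information:
Numerator (weight on configurations with dam release): 0.79·0.25 = 0.197500
Denominator P(flood warning | heavy upstream rainfall): 0.57·0.75 + 0.79·0.25 = 0.625000
P(dam release | flood warning, heavy upstream rainfall) = 0.197500/0.625000 ≈ 0.316
This is intercausal reasoning (explaining away): once heavy upstream rainfall accounts for the flood warning, dam release becomes less likely.

Pr[dam release | flood warning] ≈ 0.645; Pr[dam release | flood warning, heavy upstream rainfall] ≈ 0.316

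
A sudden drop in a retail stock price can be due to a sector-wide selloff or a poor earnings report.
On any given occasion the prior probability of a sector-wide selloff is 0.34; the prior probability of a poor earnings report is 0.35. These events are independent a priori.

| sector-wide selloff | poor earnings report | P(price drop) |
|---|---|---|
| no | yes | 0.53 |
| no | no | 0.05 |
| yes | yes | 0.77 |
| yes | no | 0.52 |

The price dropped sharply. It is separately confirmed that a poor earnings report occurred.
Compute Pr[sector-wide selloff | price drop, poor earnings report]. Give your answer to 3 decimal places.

Sum P(price drop|·) weighted by the priors over both values of sector-wide selloff:
  P(price drop | poor earnings report) = 0.53·0.66 + 0.77·0.34
        = 0.349800 + 0.261800 = 0.611600
Keeping only the sector-wide selloff-present terms gives 0.261800, so
  P(sector-wide selloff | price drop, poor earnings report) = 0.261800 / 0.611600 ≈ 0.428

Pr[sector-wide selloff | price drop, poor earnings report] ≈ 0.428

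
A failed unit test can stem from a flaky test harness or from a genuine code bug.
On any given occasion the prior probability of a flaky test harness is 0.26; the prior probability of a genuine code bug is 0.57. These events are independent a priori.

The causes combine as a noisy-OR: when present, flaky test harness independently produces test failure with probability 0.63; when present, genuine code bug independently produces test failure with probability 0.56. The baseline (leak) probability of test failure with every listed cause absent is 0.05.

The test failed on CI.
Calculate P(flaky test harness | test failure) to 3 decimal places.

Under noisy-OR, P(test failure | causes) = 1 − (1−0.05)·∏(1−qᵢ) over the active causes.
Enumerate the 4 (flaky test harness, genuine code bug) configurations and weight by the priors:
  P(test failure) = 0.05·0.74·0.43 + 0.582·0.74·0.57 + 0.6485·0.26·0.43 + 0.84534·0.26·0.57
        = 0.015910 + 0.245488 + 0.072502 + 0.125279 = 0.459179
The terms with flaky test harness present sum to 0.197781, so
  P(flaky test harness | test failure) = 0.197781 / 0.459179 ≈ 0.431

P(flaky test harness | test failure) ≈ 0.431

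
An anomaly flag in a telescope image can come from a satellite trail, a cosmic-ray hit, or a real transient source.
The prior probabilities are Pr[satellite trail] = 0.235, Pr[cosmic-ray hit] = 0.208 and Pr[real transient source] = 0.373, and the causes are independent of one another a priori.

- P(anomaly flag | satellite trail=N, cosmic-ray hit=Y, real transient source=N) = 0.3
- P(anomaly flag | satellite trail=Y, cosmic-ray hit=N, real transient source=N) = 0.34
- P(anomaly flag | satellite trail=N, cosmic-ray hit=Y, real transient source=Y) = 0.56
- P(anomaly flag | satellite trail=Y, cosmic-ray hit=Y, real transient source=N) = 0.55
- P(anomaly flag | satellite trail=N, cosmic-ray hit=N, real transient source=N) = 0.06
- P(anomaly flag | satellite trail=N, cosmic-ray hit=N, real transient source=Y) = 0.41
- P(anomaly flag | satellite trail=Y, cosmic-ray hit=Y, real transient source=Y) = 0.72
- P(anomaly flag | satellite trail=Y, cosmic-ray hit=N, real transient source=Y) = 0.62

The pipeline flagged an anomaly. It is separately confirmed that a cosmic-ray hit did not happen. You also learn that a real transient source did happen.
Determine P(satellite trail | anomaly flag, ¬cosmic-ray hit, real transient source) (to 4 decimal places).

P(satellite trail | anomaly flag, ¬cosmic-ray hit, real transient source) ≈ 0.3172

Sum P(anomaly flag|·) weighted by the priors over both values of satellite trail:
  P(anomaly flag | ¬cosmic-ray hit, real transient source) = 0.41*0.765 + 0.62*0.235
        = 0.313650 + 0.145700 = 0.459350
Keeping only the satellite trail-present terms gives 0.145700, so
  P(satellite trail | anomaly flag, ¬cosmic-ray hit, real transient source) = 0.145700 / 0.459350 ≈ 0.3172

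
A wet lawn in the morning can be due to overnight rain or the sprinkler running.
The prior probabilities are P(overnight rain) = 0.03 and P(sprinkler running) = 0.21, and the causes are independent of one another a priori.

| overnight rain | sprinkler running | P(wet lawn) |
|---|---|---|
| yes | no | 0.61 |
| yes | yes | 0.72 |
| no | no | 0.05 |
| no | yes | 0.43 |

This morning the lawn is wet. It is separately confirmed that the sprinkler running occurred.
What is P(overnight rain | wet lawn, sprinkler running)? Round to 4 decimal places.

Numerator (weight on configurations with overnight rain): 0.72·0.03 = 0.021600
Denominator P(wet lawn | sprinkler running): 0.43·0.97 + 0.72·0.03 = 0.438700
P(overnight rain | wet lawn, sprinkler running) = 0.021600/0.438700 ≈ 0.0492

P(overnight rain | wet lawn, sprinkler running) ≈ 0.0492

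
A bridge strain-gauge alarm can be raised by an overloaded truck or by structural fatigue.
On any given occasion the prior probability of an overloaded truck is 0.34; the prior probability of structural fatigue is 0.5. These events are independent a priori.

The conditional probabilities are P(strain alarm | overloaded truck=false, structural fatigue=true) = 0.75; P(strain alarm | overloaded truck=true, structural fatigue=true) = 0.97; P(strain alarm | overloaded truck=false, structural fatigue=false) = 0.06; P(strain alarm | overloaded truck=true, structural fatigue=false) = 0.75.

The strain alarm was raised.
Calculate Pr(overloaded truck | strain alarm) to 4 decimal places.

Pr(overloaded truck | strain alarm) ≈ 0.5224

P(strain alarm) = 0.06×0.66×0.5 + 0.75×0.66×0.5 + 0.75×0.34×0.5 + 0.97×0.34×0.5 = 0.019800 + 0.247500 + 0.127500 + 0.164900 = 0.559700
The overloaded truck-present share is 0.127500 + 0.164900 = 0.292400.
So P(overloaded truck | strain alarm) = 0.292400/0.559700 ≈ 0.5224.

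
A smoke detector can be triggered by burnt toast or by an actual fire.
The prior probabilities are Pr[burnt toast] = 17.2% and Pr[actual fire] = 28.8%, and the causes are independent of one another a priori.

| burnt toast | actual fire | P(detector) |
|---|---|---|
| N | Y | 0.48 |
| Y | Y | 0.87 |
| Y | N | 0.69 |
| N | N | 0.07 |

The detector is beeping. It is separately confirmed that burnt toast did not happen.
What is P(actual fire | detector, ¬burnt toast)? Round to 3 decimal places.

Weight on actual fire=true, given the evidence: 0.48*0.288 = 0.138240
Normalizer over all consistent configurations: 0.07*0.712 + 0.48*0.288 = 0.188080
Posterior = 0.138240 / 0.188080 ≈ 0.735

P(actual fire | detector, ¬burnt toast) ≈ 0.735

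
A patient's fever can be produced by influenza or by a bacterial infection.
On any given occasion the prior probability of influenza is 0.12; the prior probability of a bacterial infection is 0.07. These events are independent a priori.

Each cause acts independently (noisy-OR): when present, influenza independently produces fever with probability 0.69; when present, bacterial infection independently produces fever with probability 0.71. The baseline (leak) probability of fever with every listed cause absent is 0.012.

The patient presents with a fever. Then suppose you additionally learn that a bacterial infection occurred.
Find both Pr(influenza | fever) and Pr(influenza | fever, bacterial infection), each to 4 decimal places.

Under noisy-OR, P(fever | causes) = 1 − (1−0.012)·∏(1−qᵢ) over the active causes.
P(fever) = 0.012×0.88×0.93 + 0.71348×0.88×0.07 + 0.69372×0.12×0.93 + 0.911179×0.12×0.07 = 0.009821 + 0.043950 + 0.077419 + 0.007654 = 0.138844
The influenza-present share is 0.077419 + 0.007654 = 0.085073.
So P(influenza | fever) = 0.085073/0.138844 ≈ 0.6127.

Now condition on the additional information:
P(fever | bacterial infection) = 0.71348*0.88 + 0.911179*0.12 = 0.627862 + 0.109341 = 0.737203
Restricting to configurations with influenza present: 0.911179*0.12 = 0.109341.
So P(influenza | fever, bacterial infection) = 0.109341/0.737203 ≈ 0.1483.

Pr(influenza | fever) ≈ 0.6127; Pr(influenza | fever, bacterial infection) ≈ 0.1483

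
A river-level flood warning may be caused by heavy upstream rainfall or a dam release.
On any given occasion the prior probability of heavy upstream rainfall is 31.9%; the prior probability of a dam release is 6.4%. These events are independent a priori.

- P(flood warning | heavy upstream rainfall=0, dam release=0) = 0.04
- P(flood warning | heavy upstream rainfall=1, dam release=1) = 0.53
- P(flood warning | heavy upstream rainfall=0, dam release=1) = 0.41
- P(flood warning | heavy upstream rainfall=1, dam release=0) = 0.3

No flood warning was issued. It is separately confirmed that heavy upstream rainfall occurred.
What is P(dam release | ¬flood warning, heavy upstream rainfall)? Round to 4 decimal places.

P(dam release | ¬flood warning, heavy upstream rainfall) ≈ 0.0439

P(¬flood warning | heavy upstream rainfall) = 0.7*0.936 + 0.47*0.064 = 0.655200 + 0.030080 = 0.685280
Restricting to configurations with dam release present: 0.47*0.064 = 0.030080.
Hence the posterior is 0.030080/0.685280 ≈ 0.0439.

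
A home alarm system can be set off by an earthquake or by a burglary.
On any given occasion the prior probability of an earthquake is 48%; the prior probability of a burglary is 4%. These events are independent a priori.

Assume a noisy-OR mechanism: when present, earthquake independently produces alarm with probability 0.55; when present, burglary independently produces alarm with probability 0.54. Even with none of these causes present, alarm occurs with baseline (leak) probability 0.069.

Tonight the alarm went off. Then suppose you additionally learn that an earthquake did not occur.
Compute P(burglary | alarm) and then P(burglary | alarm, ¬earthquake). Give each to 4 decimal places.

Under noisy-OR, P(alarm | causes) = 1 − (1−0.069)·∏(1−qᵢ) over the active causes.
P(alarm) = 0.069·0.52·0.96 + 0.57174·0.52·0.04 + 0.58105·0.48·0.96 + 0.807283·0.48·0.04 = 0.034445 + 0.011892 + 0.267748 + 0.015500 = 0.329585
The burglary-present share is 0.011892 + 0.015500 = 0.027392.
So P(burglary | alarm) = 0.027392/0.329585 ≈ 0.0831.

Now condition on the additional information:
Enumerate both values of burglary and weight by the priors:
  P(alarm | ¬earthquake) = 0.069*0.96 + 0.57174*0.04
        = 0.066240 + 0.022870 = 0.089110
The terms with burglary present sum to 0.022870, so
  P(burglary | alarm, ¬earthquake) = 0.022870 / 0.089110 ≈ 0.2566
Ruling out earthquake raises the posterior on burglary — the flip side of explaining away.

P(burglary | alarm) ≈ 0.0831; P(burglary | alarm, ¬earthquake) ≈ 0.2566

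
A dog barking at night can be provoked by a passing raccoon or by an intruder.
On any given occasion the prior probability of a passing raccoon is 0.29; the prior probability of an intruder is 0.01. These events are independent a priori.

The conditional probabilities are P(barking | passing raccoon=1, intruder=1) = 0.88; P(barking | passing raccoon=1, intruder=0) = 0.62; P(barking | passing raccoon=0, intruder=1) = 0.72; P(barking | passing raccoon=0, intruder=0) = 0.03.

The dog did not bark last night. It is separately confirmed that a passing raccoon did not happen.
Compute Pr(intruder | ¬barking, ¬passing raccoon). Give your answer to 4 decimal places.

Pr(intruder | ¬barking, ¬passing raccoon) ≈ 0.0029

P(¬barking | ¬passing raccoon) = 0.97·0.99 + 0.28·0.01 = 0.960300 + 0.002800 = 0.963100
Of this, 0.002800 comes from 0.28·0.01 (the intruder=true cases).
So P(intruder | ¬barking, ¬passing raccoon) = 0.002800/0.963100 ≈ 0.0029.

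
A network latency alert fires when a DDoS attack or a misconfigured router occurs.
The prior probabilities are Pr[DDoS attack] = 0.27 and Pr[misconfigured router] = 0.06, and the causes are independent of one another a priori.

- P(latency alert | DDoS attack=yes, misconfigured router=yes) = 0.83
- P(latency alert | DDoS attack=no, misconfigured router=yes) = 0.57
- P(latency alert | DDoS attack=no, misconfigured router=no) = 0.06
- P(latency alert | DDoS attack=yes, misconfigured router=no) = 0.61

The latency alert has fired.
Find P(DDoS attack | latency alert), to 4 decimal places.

P(DDoS attack | latency alert) ≈ 0.7178

P(latency alert) = 0.06×0.73×0.94 + 0.57×0.73×0.06 + 0.61×0.27×0.94 + 0.83×0.27×0.06 = 0.041172 + 0.024966 + 0.154818 + 0.013446 = 0.234402
Restricting to configurations with DDoS attack present: 0.154818 + 0.013446 = 0.168264.
Hence the posterior is 0.168264/0.234402 ≈ 0.7178.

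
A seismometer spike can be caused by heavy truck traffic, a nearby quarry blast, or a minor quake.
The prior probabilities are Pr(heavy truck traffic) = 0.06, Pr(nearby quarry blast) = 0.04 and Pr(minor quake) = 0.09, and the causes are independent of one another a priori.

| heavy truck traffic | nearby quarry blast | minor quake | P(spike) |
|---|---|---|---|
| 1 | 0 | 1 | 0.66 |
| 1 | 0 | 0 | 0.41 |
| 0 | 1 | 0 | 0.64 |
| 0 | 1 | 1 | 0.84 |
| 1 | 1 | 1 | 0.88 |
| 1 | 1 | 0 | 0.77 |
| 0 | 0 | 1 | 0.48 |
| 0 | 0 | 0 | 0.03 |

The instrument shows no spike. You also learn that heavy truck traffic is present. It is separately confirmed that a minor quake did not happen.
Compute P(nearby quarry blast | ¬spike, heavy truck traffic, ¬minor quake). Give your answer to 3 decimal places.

P(¬spike | heavy truck traffic, ¬minor quake) = 0.59·0.96 + 0.23·0.04 = 0.566400 + 0.009200 = 0.575600
Restricting to configurations with nearby quarry blast present: 0.23·0.04 = 0.009200.
Hence the posterior is 0.009200/0.575600 ≈ 0.016.

P(nearby quarry blast | ¬spike, heavy truck traffic, ¬minor quake) ≈ 0.016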